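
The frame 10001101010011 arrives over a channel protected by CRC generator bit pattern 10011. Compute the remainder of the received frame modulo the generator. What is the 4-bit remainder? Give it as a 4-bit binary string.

1110

Modulo-2 division of 10001101010011 by 10011:
  pos 0: 10001 XOR 10011 = 00010
  pos 3: 10101 XOR 10011 = 00110
  pos 5: 11001 XOR 10011 = 01010
  pos 6: 10100 XOR 10011 = 00111
  pos 8: 11101 XOR 10011 = 01110
  pos 9: 11101 XOR 10011 = 01110
Remainder = 1110 (nonzero — an error is detected).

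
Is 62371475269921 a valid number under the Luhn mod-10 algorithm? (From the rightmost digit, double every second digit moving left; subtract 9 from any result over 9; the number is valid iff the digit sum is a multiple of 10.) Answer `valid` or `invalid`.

From the right, keep odd positions and double even positions (subtract 9 from any doubled value over 9):
  doubled (positions 2,4,...): 4 9 4 5 2 6 3 → sum 33
  kept (positions 1,3,...): 1 9 6 5 4 7 2 → sum 34
Total = 67.
67 mod 10 = 7, so the number is invalid.

invalid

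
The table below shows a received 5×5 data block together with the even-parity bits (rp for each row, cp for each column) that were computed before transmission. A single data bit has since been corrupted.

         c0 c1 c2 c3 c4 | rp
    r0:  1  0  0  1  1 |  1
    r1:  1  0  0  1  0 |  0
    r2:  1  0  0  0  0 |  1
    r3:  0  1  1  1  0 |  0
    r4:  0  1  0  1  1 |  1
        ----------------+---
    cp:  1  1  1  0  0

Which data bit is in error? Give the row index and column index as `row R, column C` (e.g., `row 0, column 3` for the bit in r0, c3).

Recompute each row's even parity and compare to rp:
  r0: data parity 1, sent rp 1 → ok
  r1: data parity 0, sent rp 0 → ok
  r2: data parity 1, sent rp 1 → ok
  r3: data parity 1, sent rp 0 → mismatch
  r4: data parity 1, sent rp 1 → ok
Recompute each column's even parity and compare to cp:
  c0: data parity 1, sent cp 1 → ok
  c1: data parity 0, sent cp 1 → mismatch
  c2: data parity 1, sent cp 1 → ok
  c3: data parity 0, sent cp 0 → ok
  c4: data parity 0, sent cp 0 → ok
Exactly one row (r3) and one column (c1) fail → the flipped bit is at their intersection.

row 3, column 1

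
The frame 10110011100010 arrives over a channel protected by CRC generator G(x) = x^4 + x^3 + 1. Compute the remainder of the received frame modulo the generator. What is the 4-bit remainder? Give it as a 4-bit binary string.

Modulo-2 division of 10110011100010 by 11001:
  pos 0: 10110 XOR 11001 = 01111
  pos 1: 11110 XOR 11001 = 00111
  pos 3: 11111 XOR 11001 = 00110
  pos 5: 11010 XOR 11001 = 00011
  pos 8: 11001 XOR 11001 = 00000
Remainder = 0000 (zero — the frame passes the CRC check).

0000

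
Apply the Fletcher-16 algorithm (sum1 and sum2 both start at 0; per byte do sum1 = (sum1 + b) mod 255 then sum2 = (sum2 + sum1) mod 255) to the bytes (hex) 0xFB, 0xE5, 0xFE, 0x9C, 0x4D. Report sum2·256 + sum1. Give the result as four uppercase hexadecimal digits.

07CA

Running sums (mod 255):
  after byte 0 (0xFB): sum1=251, sum2=251
  after byte 1 (0xE5): sum1=225, sum2=221
  after byte 2 (0xFE): sum1=224, sum2=190
  after byte 3 (0x9C): sum1=125, sum2=60
  after byte 4 (0x4D): sum1=202, sum2=7
Checksum = sum2·256 + sum1 = 7·256 + 202 = 1994 = 0x07CA.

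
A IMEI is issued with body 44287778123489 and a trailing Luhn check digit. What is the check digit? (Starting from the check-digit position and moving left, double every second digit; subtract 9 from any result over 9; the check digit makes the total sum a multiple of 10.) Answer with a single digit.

0

Partial digits right→left: 9 8 4 3 2 1 8 7 7 7 8 2 4 4
Double every second digit counting from the check-digit position (so the 1st, 3rd, 5th, ... of the partial from the right).
  doubled (with −9 where >9): 9 8 4 7 5 7 8 → sum 48
  kept as-is: 8 3 1 7 7 2 4 → sum 32
Total = 48 + 32 = 80.
Check digit = (10 − (80 mod 10)) mod 10 = 0.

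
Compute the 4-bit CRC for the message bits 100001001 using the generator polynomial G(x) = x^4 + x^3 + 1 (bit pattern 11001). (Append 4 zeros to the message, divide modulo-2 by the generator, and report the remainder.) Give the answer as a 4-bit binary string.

Append 4 zeros: 1000010010000. Divide by 11001 (XOR where the leading bit is 1):
  pos 0: 10000 XOR 11001 = 01001
  pos 1: 10011 XOR 11001 = 01010
  pos 2: 10100 XOR 11001 = 01101
  pos 3: 11010 XOR 11001 = 00011
  pos 6: 11100 XOR 11001 = 00101
  pos 8: 10100 XOR 11001 = 01101
Remainder (last 4 bits) = 1101. This is the CRC / FCS.

1101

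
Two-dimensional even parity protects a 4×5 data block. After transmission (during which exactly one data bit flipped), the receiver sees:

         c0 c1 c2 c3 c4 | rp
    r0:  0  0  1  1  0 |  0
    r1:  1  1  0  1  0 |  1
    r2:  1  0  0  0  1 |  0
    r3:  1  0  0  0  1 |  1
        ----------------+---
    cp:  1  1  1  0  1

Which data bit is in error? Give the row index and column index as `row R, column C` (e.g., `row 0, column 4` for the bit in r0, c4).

row 3, column 4

Recompute each row's even parity and compare to rp:
  r0: data parity 0, sent rp 0 → ok
  r1: data parity 1, sent rp 1 → ok
  r2: data parity 0, sent rp 0 → ok
  r3: data parity 0, sent rp 1 → mismatch
Recompute each column's even parity and compare to cp:
  c0: data parity 1, sent cp 1 → ok
  c1: data parity 1, sent cp 1 → ok
  c2: data parity 1, sent cp 1 → ok
  c3: data parity 0, sent cp 0 → ok
  c4: data parity 0, sent cp 1 → mismatch
Exactly one row (r3) and one column (c4) fail → the flipped bit is at their intersection.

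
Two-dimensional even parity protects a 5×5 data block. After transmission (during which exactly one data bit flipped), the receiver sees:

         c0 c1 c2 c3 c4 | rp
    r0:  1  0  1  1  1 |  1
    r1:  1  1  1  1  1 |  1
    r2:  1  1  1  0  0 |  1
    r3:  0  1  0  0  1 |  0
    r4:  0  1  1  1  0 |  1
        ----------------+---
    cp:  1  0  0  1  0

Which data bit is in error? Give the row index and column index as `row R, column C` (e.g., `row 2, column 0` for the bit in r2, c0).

Recompute each row's even parity and compare to rp:
  r0: data parity 0, sent rp 1 → mismatch
  r1: data parity 1, sent rp 1 → ok
  r2: data parity 1, sent rp 1 → ok
  r3: data parity 0, sent rp 0 → ok
  r4: data parity 1, sent rp 1 → ok
Recompute each column's even parity and compare to cp:
  c0: data parity 1, sent cp 1 → ok
  c1: data parity 0, sent cp 0 → ok
  c2: data parity 0, sent cp 0 → ok
  c3: data parity 1, sent cp 1 → ok
  c4: data parity 1, sent cp 0 → mismatch
Exactly one row (r0) and one column (c4) fail → the flipped bit is at their intersection.

row 0, column 4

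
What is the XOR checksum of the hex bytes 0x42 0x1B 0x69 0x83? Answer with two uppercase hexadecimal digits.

B3

XOR the bytes together:
  start with 0x42
  0x42 ⊕ 0x1B = 0x59
  0x59 ⊕ 0x69 = 0x30
  0x30 ⊕ 0x83 = 0xB3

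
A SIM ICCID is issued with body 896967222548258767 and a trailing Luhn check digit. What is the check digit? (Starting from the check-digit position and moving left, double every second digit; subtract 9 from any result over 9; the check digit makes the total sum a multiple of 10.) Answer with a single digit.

0

Partial digits right→left: 7 6 7 8 5 2 8 4 5 2 2 2 7 6 9 6 9 8
Double every second digit counting from the check-digit position (so the 1st, 3rd, 5th, ... of the partial from the right).
  doubled (with −9 where >9): 5 5 1 7 1 4 5 9 9 → sum 46
  kept as-is: 6 8 2 4 2 2 6 6 8 → sum 44
Total = 46 + 44 = 90.
Check digit = (10 − (90 mod 10)) mod 10 = 0.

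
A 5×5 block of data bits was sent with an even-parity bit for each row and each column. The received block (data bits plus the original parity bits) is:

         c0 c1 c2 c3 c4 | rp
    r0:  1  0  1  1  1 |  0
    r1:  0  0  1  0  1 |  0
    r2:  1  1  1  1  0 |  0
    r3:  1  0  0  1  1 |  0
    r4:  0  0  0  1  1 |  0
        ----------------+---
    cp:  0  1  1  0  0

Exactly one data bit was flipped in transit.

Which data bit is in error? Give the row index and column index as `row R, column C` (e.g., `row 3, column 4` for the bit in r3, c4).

Recompute each row's even parity and compare to rp:
  r0: data parity 0, sent rp 0 → ok
  r1: data parity 0, sent rp 0 → ok
  r2: data parity 0, sent rp 0 → ok
  r3: data parity 1, sent rp 0 → mismatch
  r4: data parity 0, sent rp 0 → ok
Recompute each column's even parity and compare to cp:
  c0: data parity 1, sent cp 0 → mismatch
  c1: data parity 1, sent cp 1 → ok
  c2: data parity 1, sent cp 1 → ok
  c3: data parity 0, sent cp 0 → ok
  c4: data parity 0, sent cp 0 → ok
Exactly one row (r3) and one column (c0) fail → the flipped bit is at their intersection.

row 3, column 0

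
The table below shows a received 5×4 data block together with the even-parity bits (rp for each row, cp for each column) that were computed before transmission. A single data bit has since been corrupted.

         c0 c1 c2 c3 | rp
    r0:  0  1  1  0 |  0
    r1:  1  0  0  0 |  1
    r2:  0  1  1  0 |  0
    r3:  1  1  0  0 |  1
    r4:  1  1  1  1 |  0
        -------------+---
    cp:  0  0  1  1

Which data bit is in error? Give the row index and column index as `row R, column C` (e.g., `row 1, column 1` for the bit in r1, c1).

row 3, column 0

Recompute each row's even parity and compare to rp:
  r0: data parity 0, sent rp 0 → ok
  r1: data parity 1, sent rp 1 → ok
  r2: data parity 0, sent rp 0 → ok
  r3: data parity 0, sent rp 1 → mismatch
  r4: data parity 0, sent rp 0 → ok
Recompute each column's even parity and compare to cp:
  c0: data parity 1, sent cp 0 → mismatch
  c1: data parity 0, sent cp 0 → ok
  c2: data parity 1, sent cp 1 → ok
  c3: data parity 1, sent cp 1 → ok
Exactly one row (r3) and one column (c0) fail → the flipped bit is at their intersection.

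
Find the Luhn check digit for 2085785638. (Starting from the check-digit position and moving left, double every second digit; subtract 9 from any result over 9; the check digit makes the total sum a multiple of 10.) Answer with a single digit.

Partial digits right→left: 8 3 6 5 8 7 5 8 0 2
Double every second digit counting from the check-digit position (so the 1st, 3rd, 5th, ... of the partial from the right).
  doubled (with −9 where >9): 7 3 7 1 0 → sum 18
  kept as-is: 3 5 7 8 2 → sum 25
Total = 18 + 25 = 43.
Check digit = (10 − (43 mod 10)) mod 10 = 7.

7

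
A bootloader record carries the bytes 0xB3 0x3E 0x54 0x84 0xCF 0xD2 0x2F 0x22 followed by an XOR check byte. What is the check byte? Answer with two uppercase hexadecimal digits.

XOR the bytes together:
  start with 0xB3
  0xB3 ⊕ 0x3E = 0x8D
  0x8D ⊕ 0x54 = 0xD9
  0xD9 ⊕ 0x84 = 0x5D
  0x5D ⊕ 0xCF = 0x92
  0x92 ⊕ 0xD2 = 0x40
  0x40 ⊕ 0x2F = 0x6F
  0x6F ⊕ 0x22 = 0x4D

4D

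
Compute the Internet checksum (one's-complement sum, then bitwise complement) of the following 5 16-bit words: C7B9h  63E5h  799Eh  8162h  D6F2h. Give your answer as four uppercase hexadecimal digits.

One's-complement addition (fold any carry out of bit 15 back into bit 0):
  0xC7B9 + 0x63E5 = 0x12B9E → wrap carry → 0x2B9F
  0x2B9F + 0x799E = 0x0A53D
  0xA53D + 0x8162 = 0x1269F → wrap carry → 0x26A0
  0x26A0 + 0xD6F2 = 0x0FD92
One's-complement sum = 0xFD92.
Checksum = ~0xFD92 & 0xFFFF = 0x026D.

026D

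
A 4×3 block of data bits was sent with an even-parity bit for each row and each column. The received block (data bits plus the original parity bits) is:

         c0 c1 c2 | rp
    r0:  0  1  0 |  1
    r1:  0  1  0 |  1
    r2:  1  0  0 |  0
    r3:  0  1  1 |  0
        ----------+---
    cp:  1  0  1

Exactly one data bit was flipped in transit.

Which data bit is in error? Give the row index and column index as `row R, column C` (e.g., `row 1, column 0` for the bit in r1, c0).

row 2, column 1

Recompute each row's even parity and compare to rp:
  r0: data parity 1, sent rp 1 → ok
  r1: data parity 1, sent rp 1 → ok
  r2: data parity 1, sent rp 0 → mismatch
  r3: data parity 0, sent rp 0 → ok
Recompute each column's even parity and compare to cp:
  c0: data parity 1, sent cp 1 → ok
  c1: data parity 1, sent cp 0 → mismatch
  c2: data parity 1, sent cp 1 → ok
Exactly one row (r2) and one column (c1) fail → the flipped bit is at their intersection.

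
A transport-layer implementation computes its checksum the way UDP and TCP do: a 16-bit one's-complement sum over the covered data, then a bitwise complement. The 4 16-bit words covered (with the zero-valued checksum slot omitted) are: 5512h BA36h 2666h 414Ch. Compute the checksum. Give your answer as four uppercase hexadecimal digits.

One's-complement addition (fold any carry out of bit 15 back into bit 0):
  0x5512 + 0xBA36 = 0x10F48 → wrap carry → 0x0F49
  0x0F49 + 0x2666 = 0x035AF
  0x35AF + 0x414C = 0x076FB
One's-complement sum = 0x76FB.
Checksum = ~0x76FB & 0xFFFF = 0x8904.

8904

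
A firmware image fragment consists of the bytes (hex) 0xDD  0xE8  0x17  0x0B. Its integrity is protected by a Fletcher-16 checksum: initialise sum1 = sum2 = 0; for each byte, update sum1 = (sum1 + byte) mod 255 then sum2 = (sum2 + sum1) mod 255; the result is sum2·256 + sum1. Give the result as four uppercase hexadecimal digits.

Running sums (mod 255):
  after byte 0 (0xDD): sum1=221, sum2=221
  after byte 1 (0xE8): sum1=198, sum2=164
  after byte 2 (0x17): sum1=221, sum2=130
  after byte 3 (0x0B): sum1=232, sum2=107
Checksum = sum2·256 + sum1 = 107·256 + 232 = 27624 = 0x6BE8.

6BE8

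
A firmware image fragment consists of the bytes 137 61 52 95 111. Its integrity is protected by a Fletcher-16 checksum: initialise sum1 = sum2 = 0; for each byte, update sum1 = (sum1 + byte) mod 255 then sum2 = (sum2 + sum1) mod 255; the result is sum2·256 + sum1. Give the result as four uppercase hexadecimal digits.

Running sums (mod 255):
  after byte 0 (137): sum1=137, sum2=137
  after byte 1 (61): sum1=198, sum2=80
  after byte 2 (52): sum1=250, sum2=75
  after byte 3 (95): sum1=90, sum2=165
  after byte 4 (111): sum1=201, sum2=111
Checksum = sum2·256 + sum1 = 111·256 + 201 = 28617 = 0x6FC9.

6FC9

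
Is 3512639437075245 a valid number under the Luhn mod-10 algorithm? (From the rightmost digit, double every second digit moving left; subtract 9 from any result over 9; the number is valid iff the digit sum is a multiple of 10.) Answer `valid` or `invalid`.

From the right, keep odd positions and double even positions (subtract 9 from any doubled value over 9):
  doubled (positions 2,4,...): 8 1 0 6 9 3 2 6 → sum 35
  kept (positions 1,3,...): 5 2 7 7 4 3 2 5 → sum 35
Total = 70.
70 mod 10 = 0, so the number is valid.

valid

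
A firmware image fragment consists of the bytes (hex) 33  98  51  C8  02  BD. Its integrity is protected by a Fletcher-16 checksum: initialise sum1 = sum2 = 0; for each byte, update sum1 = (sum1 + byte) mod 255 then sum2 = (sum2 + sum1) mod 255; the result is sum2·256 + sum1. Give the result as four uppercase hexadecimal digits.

Running sums (mod 255):
  after byte 0 (33): sum1=51, sum2=51
  after byte 1 (98): sum1=203, sum2=254
  after byte 2 (51): sum1=29, sum2=28
  after byte 3 (C8): sum1=229, sum2=2
  after byte 4 (02): sum1=231, sum2=233
  after byte 5 (BD): sum1=165, sum2=143
Checksum = sum2·256 + sum1 = 143·256 + 165 = 36773 = 0x8FA5.

8FA5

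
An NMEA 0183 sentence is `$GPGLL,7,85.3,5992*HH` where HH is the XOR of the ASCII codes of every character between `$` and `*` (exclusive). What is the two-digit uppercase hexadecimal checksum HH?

5C

XOR the ASCII codes of the payload characters:
  'G' = 0x47 → acc = 0x47
  'P' = 0x50 → acc = 0x17
  'G' = 0x47 → acc = 0x50
  'L' = 0x4C → acc = 0x1C
  'L' = 0x4C → acc = 0x50
  ',' = 0x2C → acc = 0x7C
  '7' = 0x37 → acc = 0x4B
  ',' = 0x2C → acc = 0x67
  '8' = 0x38 → acc = 0x5F
  '5' = 0x35 → acc = 0x6A
  '.' = 0x2E → acc = 0x44
  '3' = 0x33 → acc = 0x77
  ',' = 0x2C → acc = 0x5B
  '5' = 0x35 → acc = 0x6E
  '9' = 0x39 → acc = 0x57
  '9' = 0x39 → acc = 0x6E
  '2' = 0x32 → acc = 0x5C
Checksum = 0x5C.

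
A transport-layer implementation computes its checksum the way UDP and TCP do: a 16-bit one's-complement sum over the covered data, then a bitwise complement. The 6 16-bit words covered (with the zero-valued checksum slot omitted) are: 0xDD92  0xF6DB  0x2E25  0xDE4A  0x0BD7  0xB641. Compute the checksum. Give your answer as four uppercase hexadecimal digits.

One's-complement addition (fold any carry out of bit 15 back into bit 0):
  0xDD92 + 0xF6DB = 0x1D46D → wrap carry → 0xD46E
  0xD46E + 0x2E25 = 0x10293 → wrap carry → 0x0294
  0x0294 + 0xDE4A = 0x0E0DE
  0xE0DE + 0x0BD7 = 0x0ECB5
  0xECB5 + 0xB641 = 0x1A2F6 → wrap carry → 0xA2F7
One's-complement sum = 0xA2F7.
Checksum = ~0xA2F7 & 0xFFFF = 0x5D08.

5D08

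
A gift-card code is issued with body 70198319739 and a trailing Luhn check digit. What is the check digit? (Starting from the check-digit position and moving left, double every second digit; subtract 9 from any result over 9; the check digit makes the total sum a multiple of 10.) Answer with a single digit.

6

Partial digits right→left: 9 3 7 9 1 3 8 9 1 0 7
Double every second digit counting from the check-digit position (so the 1st, 3rd, 5th, ... of the partial from the right).
  doubled (with −9 where >9): 9 5 2 7 2 5 → sum 30
  kept as-is: 3 9 3 9 0 → sum 24
Total = 30 + 24 = 54.
Check digit = (10 − (54 mod 10)) mod 10 = 6.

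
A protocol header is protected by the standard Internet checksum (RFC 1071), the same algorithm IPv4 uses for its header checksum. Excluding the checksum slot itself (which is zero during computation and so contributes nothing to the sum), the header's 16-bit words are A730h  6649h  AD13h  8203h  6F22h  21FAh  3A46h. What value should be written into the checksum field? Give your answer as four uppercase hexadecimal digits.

One's-complement addition (fold any carry out of bit 15 back into bit 0):
  0xA730 + 0x6649 = 0x10D79 → wrap carry → 0x0D7A
  0x0D7A + 0xAD13 = 0x0BA8D
  0xBA8D + 0x8203 = 0x13C90 → wrap carry → 0x3C91
  0x3C91 + 0x6F22 = 0x0ABB3
  0xABB3 + 0x21FA = 0x0CDAD
  0xCDAD + 0x3A46 = 0x107F3 → wrap carry → 0x07F4
One's-complement sum = 0x07F4.
Checksum = ~0x07F4 & 0xFFFF = 0xF80B.

F80B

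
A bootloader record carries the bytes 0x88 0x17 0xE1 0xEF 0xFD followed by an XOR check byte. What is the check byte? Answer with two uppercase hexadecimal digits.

XOR the bytes together:
  start with 0x88
  0x88 ⊕ 0x17 = 0x9F
  0x9F ⊕ 0xE1 = 0x7E
  0x7E ⊕ 0xEF = 0x91
  0x91 ⊕ 0xFD = 0x6C

6C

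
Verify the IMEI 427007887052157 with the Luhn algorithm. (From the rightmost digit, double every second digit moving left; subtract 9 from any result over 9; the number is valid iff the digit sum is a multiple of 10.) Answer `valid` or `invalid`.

valid

From the right, keep odd positions and double even positions (subtract 9 from any doubled value over 9):
  doubled (positions 2,4,...): 1 4 0 7 5 0 4 → sum 21
  kept (positions 1,3,...): 7 1 5 7 8 0 7 4 → sum 39
Total = 60.
60 mod 10 = 0, so the number is valid.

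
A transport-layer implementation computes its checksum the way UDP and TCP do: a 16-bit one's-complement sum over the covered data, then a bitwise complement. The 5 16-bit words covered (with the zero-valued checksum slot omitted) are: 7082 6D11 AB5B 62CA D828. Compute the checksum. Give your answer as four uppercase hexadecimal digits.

One's-complement addition (fold any carry out of bit 15 back into bit 0):
  0x7082 + 0x6D11 = 0x0DD93
  0xDD93 + 0xAB5B = 0x188EE → wrap carry → 0x88EF
  0x88EF + 0x62CA = 0x0EBB9
  0xEBB9 + 0xD828 = 0x1C3E1 → wrap carry → 0xC3E2
One's-complement sum = 0xC3E2.
Checksum = ~0xC3E2 & 0xFFFF = 0x3C1D.

3C1D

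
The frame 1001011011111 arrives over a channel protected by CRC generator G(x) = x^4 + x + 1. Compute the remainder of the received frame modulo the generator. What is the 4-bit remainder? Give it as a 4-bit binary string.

1110

Modulo-2 division of 1001011011111 by 10011:
  pos 0: 10010 XOR 10011 = 00001
  pos 4: 11101 XOR 10011 = 01110
  pos 5: 11101 XOR 10011 = 01110
  pos 6: 11101 XOR 10011 = 01110
  pos 7: 11101 XOR 10011 = 01110
  pos 8: 11101 XOR 10011 = 01110
Remainder = 1110 (nonzero — an error is detected).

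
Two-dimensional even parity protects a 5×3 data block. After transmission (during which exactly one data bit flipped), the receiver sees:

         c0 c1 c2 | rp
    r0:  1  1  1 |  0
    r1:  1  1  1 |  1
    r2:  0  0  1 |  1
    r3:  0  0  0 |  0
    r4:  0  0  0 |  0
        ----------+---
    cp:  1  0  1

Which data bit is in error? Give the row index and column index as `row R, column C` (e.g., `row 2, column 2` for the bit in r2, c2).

Recompute each row's even parity and compare to rp:
  r0: data parity 1, sent rp 0 → mismatch
  r1: data parity 1, sent rp 1 → ok
  r2: data parity 1, sent rp 1 → ok
  r3: data parity 0, sent rp 0 → ok
  r4: data parity 0, sent rp 0 → ok
Recompute each column's even parity and compare to cp:
  c0: data parity 0, sent cp 1 → mismatch
  c1: data parity 0, sent cp 0 → ok
  c2: data parity 1, sent cp 1 → ok
Exactly one row (r0) and one column (c0) fail → the flipped bit is at their intersection.

row 0, column 0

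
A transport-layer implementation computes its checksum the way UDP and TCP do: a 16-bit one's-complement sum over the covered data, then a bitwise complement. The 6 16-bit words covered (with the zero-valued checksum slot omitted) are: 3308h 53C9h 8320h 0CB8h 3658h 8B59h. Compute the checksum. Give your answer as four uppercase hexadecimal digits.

One's-complement addition (fold any carry out of bit 15 back into bit 0):
  0x3308 + 0x53C9 = 0x086D1
  0x86D1 + 0x8320 = 0x109F1 → wrap carry → 0x09F2
  0x09F2 + 0x0CB8 = 0x016AA
  0x16AA + 0x3658 = 0x04D02
  0x4D02 + 0x8B59 = 0x0D85B
One's-complement sum = 0xD85B.
Checksum = ~0xD85B & 0xFFFF = 0x27A4.

27A4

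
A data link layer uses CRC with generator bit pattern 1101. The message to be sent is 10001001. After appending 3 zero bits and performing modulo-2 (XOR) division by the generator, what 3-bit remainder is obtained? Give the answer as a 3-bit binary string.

Append 3 zeros: 10001001000. Divide by 1101 (XOR where the leading bit is 1):
  pos 0: 1000 XOR 1101 = 0101
  pos 1: 1011 XOR 1101 = 0110
  pos 2: 1100 XOR 1101 = 0001
  pos 5: 1010 XOR 1101 = 0111
  pos 6: 1110 XOR 1101 = 0011
Remainder (last 3 bits) = 110. This is the CRC / FCS.

110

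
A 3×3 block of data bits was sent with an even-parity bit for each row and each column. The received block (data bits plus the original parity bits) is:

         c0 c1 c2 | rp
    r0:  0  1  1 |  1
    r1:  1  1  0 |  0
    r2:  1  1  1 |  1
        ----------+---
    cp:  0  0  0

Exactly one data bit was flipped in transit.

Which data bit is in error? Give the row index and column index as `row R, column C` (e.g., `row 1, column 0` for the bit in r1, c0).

row 0, column 1

Recompute each row's even parity and compare to rp:
  r0: data parity 0, sent rp 1 → mismatch
  r1: data parity 0, sent rp 0 → ok
  r2: data parity 1, sent rp 1 → ok
Recompute each column's even parity and compare to cp:
  c0: data parity 0, sent cp 0 → ok
  c1: data parity 1, sent cp 0 → mismatch
  c2: data parity 0, sent cp 0 → ok
Exactly one row (r0) and one column (c1) fail → the flipped bit is at their intersection.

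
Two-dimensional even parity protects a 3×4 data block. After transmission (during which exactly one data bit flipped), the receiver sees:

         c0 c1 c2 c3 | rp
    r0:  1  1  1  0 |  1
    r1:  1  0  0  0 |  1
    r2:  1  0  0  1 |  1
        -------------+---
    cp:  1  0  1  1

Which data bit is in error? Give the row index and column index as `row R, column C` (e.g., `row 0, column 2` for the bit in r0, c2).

row 2, column 1

Recompute each row's even parity and compare to rp:
  r0: data parity 1, sent rp 1 → ok
  r1: data parity 1, sent rp 1 → ok
  r2: data parity 0, sent rp 1 → mismatch
Recompute each column's even parity and compare to cp:
  c0: data parity 1, sent cp 1 → ok
  c1: data parity 1, sent cp 0 → mismatch
  c2: data parity 1, sent cp 1 → ok
  c3: data parity 1, sent cp 1 → ok
Exactly one row (r2) and one column (c1) fail → the flipped bit is at their intersection.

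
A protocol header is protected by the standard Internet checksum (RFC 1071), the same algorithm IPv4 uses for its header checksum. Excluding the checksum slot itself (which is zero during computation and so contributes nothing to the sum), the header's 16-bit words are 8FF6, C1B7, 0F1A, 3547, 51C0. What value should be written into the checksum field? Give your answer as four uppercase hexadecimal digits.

1830

One's-complement addition (fold any carry out of bit 15 back into bit 0):
  0x8FF6 + 0xC1B7 = 0x151AD → wrap carry → 0x51AE
  0x51AE + 0x0F1A = 0x060C8
  0x60C8 + 0x3547 = 0x0960F
  0x960F + 0x51C0 = 0x0E7CF
One's-complement sum = 0xE7CF.
Checksum = ~0xE7CF & 0xFFFF = 0x1830.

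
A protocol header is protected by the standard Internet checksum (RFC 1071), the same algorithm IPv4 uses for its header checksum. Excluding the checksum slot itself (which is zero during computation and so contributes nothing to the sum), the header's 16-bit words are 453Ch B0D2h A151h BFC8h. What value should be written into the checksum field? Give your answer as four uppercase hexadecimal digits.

A8D6

One's-complement addition (fold any carry out of bit 15 back into bit 0):
  0x453C + 0xB0D2 = 0x0F60E
  0xF60E + 0xA151 = 0x1975F → wrap carry → 0x9760
  0x9760 + 0xBFC8 = 0x15728 → wrap carry → 0x5729
One's-complement sum = 0x5729.
Checksum = ~0x5729 & 0xFFFF = 0xA8D6.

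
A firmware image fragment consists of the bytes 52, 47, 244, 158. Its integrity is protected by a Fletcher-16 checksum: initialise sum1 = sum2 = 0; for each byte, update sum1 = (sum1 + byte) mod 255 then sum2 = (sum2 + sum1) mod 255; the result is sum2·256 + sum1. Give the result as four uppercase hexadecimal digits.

Running sums (mod 255):
  after byte 0 (52): sum1=52, sum2=52
  after byte 1 (47): sum1=99, sum2=151
  after byte 2 (244): sum1=88, sum2=239
  after byte 3 (158): sum1=246, sum2=230
Checksum = sum2·256 + sum1 = 230·256 + 246 = 59126 = 0xE6F6.

E6F6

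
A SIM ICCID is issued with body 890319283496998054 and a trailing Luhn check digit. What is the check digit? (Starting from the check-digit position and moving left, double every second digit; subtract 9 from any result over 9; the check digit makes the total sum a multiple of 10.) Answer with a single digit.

Partial digits right→left: 4 5 0 8 9 9 6 9 4 3 8 2 9 1 3 0 9 8
Double every second digit counting from the check-digit position (so the 1st, 3rd, 5th, ... of the partial from the right).
  doubled (with −9 where >9): 8 0 9 3 8 7 9 6 9 → sum 59
  kept as-is: 5 8 9 9 3 2 1 0 8 → sum 45
Total = 59 + 45 = 104.
Check digit = (10 − (104 mod 10)) mod 10 = 6.

6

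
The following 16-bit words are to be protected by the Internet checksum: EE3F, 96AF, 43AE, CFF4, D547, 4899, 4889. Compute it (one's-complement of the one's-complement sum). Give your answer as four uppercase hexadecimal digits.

One's-complement addition (fold any carry out of bit 15 back into bit 0):
  0xEE3F + 0x96AF = 0x184EE → wrap carry → 0x84EF
  0x84EF + 0x43AE = 0x0C89D
  0xC89D + 0xCFF4 = 0x19891 → wrap carry → 0x9892
  0x9892 + 0xD547 = 0x16DD9 → wrap carry → 0x6DDA
  0x6DDA + 0x4899 = 0x0B673
  0xB673 + 0x4889 = 0x0FEFC
One's-complement sum = 0xFEFC.
Checksum = ~0xFEFC & 0xFFFF = 0x0103.

0103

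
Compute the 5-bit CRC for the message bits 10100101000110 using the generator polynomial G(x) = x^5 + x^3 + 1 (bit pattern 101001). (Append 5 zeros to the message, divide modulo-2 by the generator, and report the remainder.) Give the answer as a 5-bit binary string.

10000

Append 5 zeros: 1010010100011000000. Divide by 101001 (XOR where the leading bit is 1):
  pos 0: 101001 XOR 101001 = 000000
  pos 7: 100011 XOR 101001 = 001010
  pos 9: 101000 XOR 101001 = 000001
Remainder (last 5 bits) = 10000. This is the CRC / FCS.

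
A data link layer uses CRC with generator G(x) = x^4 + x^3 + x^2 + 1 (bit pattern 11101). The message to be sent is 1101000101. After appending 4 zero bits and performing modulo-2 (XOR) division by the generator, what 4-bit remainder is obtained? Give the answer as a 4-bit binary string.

0010

Append 4 zeros: 11010001010000. Divide by 11101 (XOR where the leading bit is 1):
  pos 0: 11010 XOR 11101 = 00111
  pos 2: 11100 XOR 11101 = 00001
  pos 6: 11010 XOR 11101 = 00111
  pos 8: 11100 XOR 11101 = 00001
Remainder (last 4 bits) = 0010. This is the CRC / FCS.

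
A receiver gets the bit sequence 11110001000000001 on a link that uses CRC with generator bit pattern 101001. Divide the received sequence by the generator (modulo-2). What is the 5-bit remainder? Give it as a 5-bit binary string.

00000

Modulo-2 division of 11110001000000001 by 101001:
  pos 0: 111100 XOR 101001 = 010101
  pos 1: 101010 XOR 101001 = 000011
  pos 5: 111000 XOR 101001 = 010001
  pos 6: 100010 XOR 101001 = 001011
  pos 8: 101100 XOR 101001 = 000101
  pos 11: 101001 XOR 101001 = 000000
Remainder = 00000 (zero — the frame passes the CRC check).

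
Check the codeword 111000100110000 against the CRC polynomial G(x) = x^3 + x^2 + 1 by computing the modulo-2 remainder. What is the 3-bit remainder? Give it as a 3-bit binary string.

010

Modulo-2 division of 111000100110000 by 1101:
  pos 0: 1110 XOR 1101 = 0011
  pos 2: 1100 XOR 1101 = 0001
  pos 5: 1100 XOR 1101 = 0001
  pos 8: 1110 XOR 1101 = 0011
  pos 10: 1100 XOR 1101 = 0001
Remainder = 010 (nonzero — an error is detected).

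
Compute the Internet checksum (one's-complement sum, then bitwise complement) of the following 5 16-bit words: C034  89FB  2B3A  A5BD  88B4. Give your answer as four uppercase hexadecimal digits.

One's-complement addition (fold any carry out of bit 15 back into bit 0):
  0xC034 + 0x89FB = 0x14A2F → wrap carry → 0x4A30
  0x4A30 + 0x2B3A = 0x0756A
  0x756A + 0xA5BD = 0x11B27 → wrap carry → 0x1B28
  0x1B28 + 0x88B4 = 0x0A3DC
One's-complement sum = 0xA3DC.
Checksum = ~0xA3DC & 0xFFFF = 0x5C23.

5C23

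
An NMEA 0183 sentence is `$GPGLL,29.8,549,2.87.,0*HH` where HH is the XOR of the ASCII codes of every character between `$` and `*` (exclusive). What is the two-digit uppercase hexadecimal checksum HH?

XOR the ASCII codes of the payload characters:
  'G' = 0x47 → acc = 0x47
  'P' = 0x50 → acc = 0x17
  'G' = 0x47 → acc = 0x50
  'L' = 0x4C → acc = 0x1C
  'L' = 0x4C → acc = 0x50
  ',' = 0x2C → acc = 0x7C
  '2' = 0x32 → acc = 0x4E
  '9' = 0x39 → acc = 0x77
  '.' = 0x2E → acc = 0x59
  '8' = 0x38 → acc = 0x61
  ',' = 0x2C → acc = 0x4D
  '5' = 0x35 → acc = 0x78
  '4' = 0x34 → acc = 0x4C
  '9' = 0x39 → acc = 0x75
  ',' = 0x2C → acc = 0x59
  '2' = 0x32 → acc = 0x6B
  '.' = 0x2E → acc = 0x45
  '8' = 0x38 → acc = 0x7D
  '7' = 0x37 → acc = 0x4A
  '.' = 0x2E → acc = 0x64
  ',' = 0x2C → acc = 0x48
  '0' = 0x30 → acc = 0x78
Checksum = 0x78.

78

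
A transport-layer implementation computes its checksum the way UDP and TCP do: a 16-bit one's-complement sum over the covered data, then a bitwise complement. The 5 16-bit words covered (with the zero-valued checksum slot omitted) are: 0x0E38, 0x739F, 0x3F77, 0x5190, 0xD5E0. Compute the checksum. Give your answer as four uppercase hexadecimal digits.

1740

One's-complement addition (fold any carry out of bit 15 back into bit 0):
  0x0E38 + 0x739F = 0x081D7
  0x81D7 + 0x3F77 = 0x0C14E
  0xC14E + 0x5190 = 0x112DE → wrap carry → 0x12DF
  0x12DF + 0xD5E0 = 0x0E8BF
One's-complement sum = 0xE8BF.
Checksum = ~0xE8BF & 0xFFFF = 0x1740.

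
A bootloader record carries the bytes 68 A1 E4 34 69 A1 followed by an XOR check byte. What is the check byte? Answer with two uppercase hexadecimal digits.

XOR the bytes together:
  start with 0x68
  0x68 ⊕ 0xA1 = 0xC9
  0xC9 ⊕ 0xE4 = 0x2D
  0x2D ⊕ 0x34 = 0x19
  0x19 ⊕ 0x69 = 0x70
  0x70 ⊕ 0xA1 = 0xD1

D1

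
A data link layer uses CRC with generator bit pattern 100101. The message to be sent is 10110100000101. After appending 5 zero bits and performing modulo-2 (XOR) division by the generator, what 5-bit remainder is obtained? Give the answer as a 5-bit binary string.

01010

Append 5 zeros: 1011010000010100000. Divide by 100101 (XOR where the leading bit is 1):
  pos 0: 101101 XOR 100101 = 001000
  pos 2: 100000 XOR 100101 = 000101
  pos 5: 101000 XOR 100101 = 001101
  pos 7: 110110 XOR 100101 = 010011
  pos 8: 100111 XOR 100101 = 000010
  pos 12: 100000 XOR 100101 = 000101
Remainder (last 5 bits) = 01010. This is the CRC / FCS.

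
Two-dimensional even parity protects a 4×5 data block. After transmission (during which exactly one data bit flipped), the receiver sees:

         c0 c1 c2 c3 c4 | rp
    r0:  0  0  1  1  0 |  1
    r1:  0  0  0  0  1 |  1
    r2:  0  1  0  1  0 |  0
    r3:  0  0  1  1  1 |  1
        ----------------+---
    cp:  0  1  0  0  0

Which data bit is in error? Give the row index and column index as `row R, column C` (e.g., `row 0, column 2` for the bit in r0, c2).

Recompute each row's even parity and compare to rp:
  r0: data parity 0, sent rp 1 → mismatch
  r1: data parity 1, sent rp 1 → ok
  r2: data parity 0, sent rp 0 → ok
  r3: data parity 1, sent rp 1 → ok
Recompute each column's even parity and compare to cp:
  c0: data parity 0, sent cp 0 → ok
  c1: data parity 1, sent cp 1 → ok
  c2: data parity 0, sent cp 0 → ok
  c3: data parity 1, sent cp 0 → mismatch
  c4: data parity 0, sent cp 0 → ok
Exactly one row (r0) and one column (c3) fail → the flipped bit is at their intersection.

row 0, column 3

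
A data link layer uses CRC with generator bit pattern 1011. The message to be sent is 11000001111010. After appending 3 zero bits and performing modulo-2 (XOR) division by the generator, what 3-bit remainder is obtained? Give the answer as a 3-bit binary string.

010

Append 3 zeros: 11000001111010000. Divide by 1011 (XOR where the leading bit is 1):
  pos 0: 1100 XOR 1011 = 0111
  pos 1: 1110 XOR 1011 = 0101
  pos 2: 1010 XOR 1011 = 0001
  pos 5: 1011 XOR 1011 = 0000
  pos 9: 1101 XOR 1011 = 0110
  pos 10: 1100 XOR 1011 = 0111
  pos 11: 1110 XOR 1011 = 0101
  pos 12: 1010 XOR 1011 = 0001
Remainder (last 3 bits) = 010. This is the CRC / FCS.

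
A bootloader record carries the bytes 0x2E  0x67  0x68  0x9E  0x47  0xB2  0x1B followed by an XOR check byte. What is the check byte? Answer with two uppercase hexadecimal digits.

XOR the bytes together:
  start with 0x2E
  0x2E ⊕ 0x67 = 0x49
  0x49 ⊕ 0x68 = 0x21
  0x21 ⊕ 0x9E = 0xBF
  0xBF ⊕ 0x47 = 0xF8
  0xF8 ⊕ 0xB2 = 0x4A
  0x4A ⊕ 0x1B = 0x51

51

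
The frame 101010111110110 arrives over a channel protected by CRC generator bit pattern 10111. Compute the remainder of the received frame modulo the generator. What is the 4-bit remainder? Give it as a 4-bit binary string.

0000

Modulo-2 division of 101010111110110 by 10111:
  pos 0: 10101 XOR 10111 = 00010
  pos 3: 10011 XOR 10111 = 00100
  pos 5: 10011 XOR 10111 = 00100
  pos 7: 10010 XOR 10111 = 00101
  pos 9: 10111 XOR 10111 = 00000
Remainder = 0000 (zero — the frame passes the CRC check).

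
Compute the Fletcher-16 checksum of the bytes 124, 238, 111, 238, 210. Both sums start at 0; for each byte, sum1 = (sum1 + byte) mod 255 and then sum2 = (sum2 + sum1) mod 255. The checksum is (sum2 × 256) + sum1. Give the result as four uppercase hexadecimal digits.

Running sums (mod 255):
  after byte 0 (124): sum1=124, sum2=124
  after byte 1 (238): sum1=107, sum2=231
  after byte 2 (111): sum1=218, sum2=194
  after byte 3 (238): sum1=201, sum2=140
  after byte 4 (210): sum1=156, sum2=41
Checksum = sum2·256 + sum1 = 41·256 + 156 = 10652 = 0x299C.

299C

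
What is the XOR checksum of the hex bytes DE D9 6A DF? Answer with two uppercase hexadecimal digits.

XOR the bytes together:
  start with 0xDE
  0xDE ⊕ 0xD9 = 0x07
  0x07 ⊕ 0x6A = 0x6D
  0x6D ⊕ 0xDF = 0xB2

B2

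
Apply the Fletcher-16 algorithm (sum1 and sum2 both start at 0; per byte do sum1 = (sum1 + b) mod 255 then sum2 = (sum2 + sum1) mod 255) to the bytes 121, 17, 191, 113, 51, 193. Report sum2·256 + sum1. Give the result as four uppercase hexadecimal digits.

Running sums (mod 255):
  after byte 0 (121): sum1=121, sum2=121
  after byte 1 (17): sum1=138, sum2=4
  after byte 2 (191): sum1=74, sum2=78
  after byte 3 (113): sum1=187, sum2=10
  after byte 4 (51): sum1=238, sum2=248
  after byte 5 (193): sum1=176, sum2=169
Checksum = sum2·256 + sum1 = 169·256 + 176 = 43440 = 0xA9B0.

A9B0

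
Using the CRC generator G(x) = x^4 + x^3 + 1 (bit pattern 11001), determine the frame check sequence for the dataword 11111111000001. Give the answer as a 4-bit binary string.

0000

Append 4 zeros: 111111110000010000. Divide by 11001 (XOR where the leading bit is 1):
  pos 0: 11111 XOR 11001 = 00110
  pos 2: 11011 XOR 11001 = 00010
  pos 5: 10100 XOR 11001 = 01101
  pos 6: 11010 XOR 11001 = 00011
  pos 9: 11001 XOR 11001 = 00000
Remainder (last 4 bits) = 0000. This is the CRC / FCS.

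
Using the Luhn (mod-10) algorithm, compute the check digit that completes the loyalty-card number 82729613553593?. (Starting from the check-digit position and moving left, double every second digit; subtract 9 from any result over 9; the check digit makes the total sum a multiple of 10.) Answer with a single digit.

3

Partial digits right→left: 3 9 5 3 5 5 3 1 6 9 2 7 2 8
Double every second digit counting from the check-digit position (so the 1st, 3rd, 5th, ... of the partial from the right).
  doubled (with −9 where >9): 6 1 1 6 3 4 4 → sum 25
  kept as-is: 9 3 5 1 9 7 8 → sum 42
Total = 25 + 42 = 67.
Check digit = (10 − (67 mod 10)) mod 10 = 3.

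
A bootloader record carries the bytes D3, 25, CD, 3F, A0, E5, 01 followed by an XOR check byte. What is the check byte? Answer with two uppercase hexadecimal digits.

40

XOR the bytes together:
  start with 0xD3
  0xD3 ⊕ 0x25 = 0xF6
  0xF6 ⊕ 0xCD = 0x3B
  0x3B ⊕ 0x3F = 0x04
  0x04 ⊕ 0xA0 = 0xA4
  0xA4 ⊕ 0xE5 = 0x41
  0x41 ⊕ 0x01 = 0x40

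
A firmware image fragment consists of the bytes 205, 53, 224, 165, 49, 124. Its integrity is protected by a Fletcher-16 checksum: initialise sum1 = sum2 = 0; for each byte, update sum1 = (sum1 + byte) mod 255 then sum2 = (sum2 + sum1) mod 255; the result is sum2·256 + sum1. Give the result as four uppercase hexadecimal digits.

3037

Running sums (mod 255):
  after byte 0 (205): sum1=205, sum2=205
  after byte 1 (53): sum1=3, sum2=208
  after byte 2 (224): sum1=227, sum2=180
  after byte 3 (165): sum1=137, sum2=62
  after byte 4 (49): sum1=186, sum2=248
  after byte 5 (124): sum1=55, sum2=48
Checksum = sum2·256 + sum1 = 48·256 + 55 = 12343 = 0x3037.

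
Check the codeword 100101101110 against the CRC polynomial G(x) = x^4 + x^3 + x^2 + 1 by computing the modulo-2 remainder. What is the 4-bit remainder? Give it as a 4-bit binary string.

Modulo-2 division of 100101101110 by 11101:
  pos 0: 10010 XOR 11101 = 01111
  pos 1: 11111 XOR 11101 = 00010
  pos 4: 10101 XOR 11101 = 01000
  pos 5: 10001 XOR 11101 = 01100
  pos 6: 11001 XOR 11101 = 00100
Remainder = 1000 (nonzero — an error is detected).

1000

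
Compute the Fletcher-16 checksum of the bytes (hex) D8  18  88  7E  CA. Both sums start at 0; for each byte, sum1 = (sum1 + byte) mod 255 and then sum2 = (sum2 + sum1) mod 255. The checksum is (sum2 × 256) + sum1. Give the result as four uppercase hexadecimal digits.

Running sums (mod 255):
  after byte 0 (D8): sum1=216, sum2=216
  after byte 1 (18): sum1=240, sum2=201
  after byte 2 (88): sum1=121, sum2=67
  after byte 3 (7E): sum1=247, sum2=59
  after byte 4 (CA): sum1=194, sum2=253
Checksum = sum2·256 + sum1 = 253·256 + 194 = 64962 = 0xFDC2.

FDC2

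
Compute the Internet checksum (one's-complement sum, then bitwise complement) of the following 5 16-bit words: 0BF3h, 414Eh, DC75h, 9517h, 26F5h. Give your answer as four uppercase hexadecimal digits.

One's-complement addition (fold any carry out of bit 15 back into bit 0):
  0x0BF3 + 0x414E = 0x04D41
  0x4D41 + 0xDC75 = 0x129B6 → wrap carry → 0x29B7
  0x29B7 + 0x9517 = 0x0BECE
  0xBECE + 0x26F5 = 0x0E5C3
One's-complement sum = 0xE5C3.
Checksum = ~0xE5C3 & 0xFFFF = 0x1A3C.

1A3C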